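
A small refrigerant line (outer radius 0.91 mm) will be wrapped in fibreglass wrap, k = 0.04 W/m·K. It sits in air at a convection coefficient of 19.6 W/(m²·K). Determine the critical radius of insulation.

For a cylinder r_cr = k/h = 0.04/19.6
r_cr = 2.04 mm; since the bare radius (0.91 mm) is below r_cr, adding a thin layer of insulation will *increase* heat loss.

r_cr ≈ 2.04 mm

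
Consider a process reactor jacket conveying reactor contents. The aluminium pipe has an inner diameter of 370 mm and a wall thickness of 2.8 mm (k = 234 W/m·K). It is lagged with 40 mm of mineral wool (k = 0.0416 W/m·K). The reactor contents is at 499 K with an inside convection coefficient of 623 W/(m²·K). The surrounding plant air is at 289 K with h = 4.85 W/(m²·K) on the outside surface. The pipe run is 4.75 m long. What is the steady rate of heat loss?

Cylindrical conduction, so R = ln(r₂/r₁)/(2πkL) per layer, in series:
R_inner film = 1/(h_i·2πr₁L) = 1/(623×2π×0.185×4.75) = 2.907×10^-4 K/W
R_aluminium pipe wall = ln(187.8/185)/(2π×234×4.75) = 2.151×10^-6 K/W
R_mineral wool = ln(227.8/187.8)/(2π×0.0416×4.75) = 0.1555 K/W
R_outer film = 1/(h_o·2πr_oL) = 1/(4.85×2π×0.2278×4.75) = 0.03033 K/W
R_total = 0.1861 K/W
Q = ΔT/R_total = 210/0.1861

Q ≈ 1130 W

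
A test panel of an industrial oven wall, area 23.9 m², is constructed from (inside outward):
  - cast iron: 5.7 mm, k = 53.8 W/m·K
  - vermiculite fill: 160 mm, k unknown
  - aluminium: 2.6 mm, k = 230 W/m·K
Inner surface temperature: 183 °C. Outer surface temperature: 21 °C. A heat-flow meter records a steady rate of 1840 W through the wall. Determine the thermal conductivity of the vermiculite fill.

k ≈ 0.076 W/(m·K)

Treating each layer as a thermal resistance in series:
R_cast iron = L/(kA) = 0.0057/(53.8×23.9) = 4.433×10^-6 K/W
R_aluminium = L/(kA) = 0.0026/(230×23.9) = 4.73×10^-7 K/W
Sum of known resistances R_other = 4.906×10^-6 K/W
Total R = ΔT/Q = 162/1840 = 0.08804 K/W
R_vermiculite fill = R_total − R_other = 0.08804 K/W
k = L/(R·A) = 0.16/(0.08804×23.9)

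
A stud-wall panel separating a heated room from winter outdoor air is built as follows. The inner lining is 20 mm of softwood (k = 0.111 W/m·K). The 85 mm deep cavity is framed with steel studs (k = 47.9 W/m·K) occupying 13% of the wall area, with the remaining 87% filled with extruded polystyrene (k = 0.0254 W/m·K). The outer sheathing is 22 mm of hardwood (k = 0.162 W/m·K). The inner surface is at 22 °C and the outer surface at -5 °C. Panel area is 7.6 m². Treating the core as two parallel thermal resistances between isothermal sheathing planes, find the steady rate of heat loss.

Q ≈ 623 W

Sheathing layers in series; stud and cavity paths in parallel between them.
R_inner = 0.02/(0.111×7.6) = 0.02371 K/W
R_stud  = 0.085/(47.9×0.13×7.6) = 0.001796 K/W
R_cav   = 0.085/(0.0254×0.87×7.6) = 0.5061 K/W
1/R_core = 1/R_stud + 1/R_cav → R_core = 0.00179 K/W
R_outer = 0.022/(0.162×7.6) = 0.01787 K/W
R_total = 0.04337 K/W
Q = ΔT/R_total = 27/0.04337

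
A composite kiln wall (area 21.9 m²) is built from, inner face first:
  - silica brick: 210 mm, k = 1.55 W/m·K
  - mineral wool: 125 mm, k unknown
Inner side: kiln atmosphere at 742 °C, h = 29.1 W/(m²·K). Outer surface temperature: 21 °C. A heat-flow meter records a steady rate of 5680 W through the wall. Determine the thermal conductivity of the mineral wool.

k ≈ 0.0479 W/(m·K)

Treating each layer as a thermal resistance in series:
R_inner film = 1/(h_i·A) = 1/(29.1×21.9) = 0.001569 K/W
R_silica brick = L/(kA) = 0.21/(1.55×21.9) = 0.006186 K/W
Sum of known resistances R_other = 0.007756 K/W
Total R = ΔT/Q = 721/5680 = 0.1269 K/W
R_mineral wool = R_total − R_other = 0.1192 K/W
k = L/(R·A) = 0.125/(0.1192×21.9)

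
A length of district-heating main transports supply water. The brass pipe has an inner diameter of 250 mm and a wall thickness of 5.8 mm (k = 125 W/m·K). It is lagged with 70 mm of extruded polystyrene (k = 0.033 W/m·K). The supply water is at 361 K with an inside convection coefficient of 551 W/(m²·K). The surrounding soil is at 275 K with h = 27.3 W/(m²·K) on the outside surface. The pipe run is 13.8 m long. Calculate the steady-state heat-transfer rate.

Q ≈ 565 W

Per-layer cylindrical resistances, series-summed:
R_inner film = 1/(h_i·2πr₁L) = 1/(551×2π×0.125×13.8) = 1.674×10^-4 K/W
R_brass pipe wall = ln(130.8/125)/(2π×125×13.8) = 4.185×10^-6 K/W
R_extruded polystyrene = ln(200.8/130.8)/(2π×0.033×13.8) = 0.1498 K/W
R_outer film = 1/(h_o·2πr_oL) = 1/(27.3×2π×0.2008×13.8) = 0.002104 K/W
R_total = 0.1521 K/W
Q = ΔT/R_total = 86/0.1521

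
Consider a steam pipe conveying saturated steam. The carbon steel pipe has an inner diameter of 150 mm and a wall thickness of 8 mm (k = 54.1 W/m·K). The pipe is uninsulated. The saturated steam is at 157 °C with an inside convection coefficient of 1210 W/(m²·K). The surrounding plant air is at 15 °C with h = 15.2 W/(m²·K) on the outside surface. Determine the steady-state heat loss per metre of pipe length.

Radial resistances (cylindrical: R_cond = ln(r_o/r_i)/(2πkL), R_conv = 1/(h·2πrL)):
R_inner film = 1/(h_i·2πr₁L) = 1/(1210×2π×0.075×1) = 0.001754 K/W
R_carbon steel pipe wall = ln(83/75)/(2π×54.1×1) = 2.982×10^-4 K/W
R_outer film = 1/(h_o·2πr_oL) = 1/(15.2×2π×0.083×1) = 0.1262 K/W
R_total = 0.1282 K/W
Q = ΔT/R_total = 142/0.1282

q′ ≈ 1110 W/m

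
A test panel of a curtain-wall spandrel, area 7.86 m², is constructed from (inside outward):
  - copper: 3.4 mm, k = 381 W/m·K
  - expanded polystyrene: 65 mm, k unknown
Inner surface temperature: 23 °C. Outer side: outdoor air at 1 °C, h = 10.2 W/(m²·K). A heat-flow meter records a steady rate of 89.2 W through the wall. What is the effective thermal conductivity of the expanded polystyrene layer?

Series thermal resistances:
R_copper = L/(kA) = 0.0034/(381×7.86) = 1.135×10^-6 K/W
R_outer film = 1/(h_o·A) = 1/(10.2×7.86) = 0.01247 K/W
Sum of known resistances R_other = 0.01247 K/W
Total R = ΔT/Q = 22/89.2 = 0.2466 K/W
R_expanded polystyrene = R_total − R_other = 0.2342 K/W
k = L/(R·A) = 0.065/(0.2342×7.86)

k ≈ 0.0353 W/(m·K)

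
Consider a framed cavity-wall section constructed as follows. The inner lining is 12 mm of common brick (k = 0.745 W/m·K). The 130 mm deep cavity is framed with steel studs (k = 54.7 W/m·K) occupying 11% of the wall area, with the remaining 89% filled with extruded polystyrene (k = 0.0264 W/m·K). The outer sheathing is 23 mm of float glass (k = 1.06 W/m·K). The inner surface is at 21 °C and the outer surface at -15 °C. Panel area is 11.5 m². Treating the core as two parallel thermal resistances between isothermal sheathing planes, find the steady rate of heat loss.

Q ≈ 6980 W

Sheathing layers in series; stud and cavity paths in parallel between them.
R_inner = 0.012/(0.745×11.5) = 0.001401 K/W
R_stud  = 0.13/(54.7×0.11×11.5) = 0.001879 K/W
R_cav   = 0.13/(0.0264×0.89×11.5) = 0.4811 K/W
1/R_core = 1/R_stud + 1/R_cav → R_core = 0.001871 K/W
R_outer = 0.023/(1.06×11.5) = 0.001887 K/W
R_total = 0.005159 K/W
Q = ΔT/R_total = 36/0.005159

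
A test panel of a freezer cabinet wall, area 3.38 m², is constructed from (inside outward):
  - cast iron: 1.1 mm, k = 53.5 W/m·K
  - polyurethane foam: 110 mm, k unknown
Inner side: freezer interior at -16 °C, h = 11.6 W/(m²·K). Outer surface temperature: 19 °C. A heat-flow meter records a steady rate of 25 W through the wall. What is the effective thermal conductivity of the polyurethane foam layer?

Model the wall as resistances in series:
R_inner film = 1/(h_i·A) = 1/(11.6×3.38) = 0.0255 K/W
R_cast iron = L/(kA) = 0.0011/(53.5×3.38) = 6.083×10^-6 K/W
Sum of known resistances R_other = 0.02551 K/W
Total R = ΔT/Q = 35/25 = 1.4 K/W
R_polyurethane foam = R_total − R_other = 1.374 K/W
k = L/(R·A) = 0.11/(1.374×3.38)

k ≈ 0.0237 W/(m·K)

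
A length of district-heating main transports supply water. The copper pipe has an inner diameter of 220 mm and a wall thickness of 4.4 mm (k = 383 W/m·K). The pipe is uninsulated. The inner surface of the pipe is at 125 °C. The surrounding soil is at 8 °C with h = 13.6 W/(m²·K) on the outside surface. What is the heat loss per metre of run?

q′ ≈ 1140 W/m

Per-layer cylindrical resistances, series-summed:
R_copper pipe wall = ln(114.4/110)/(2π×383×1) = 1.63×10^-5 K/W
R_outer film = 1/(h_o·2πr_oL) = 1/(13.6×2π×0.1144×1) = 0.1023 K/W
R_total = 0.1023 K/W
Q = ΔT/R_total = 117/0.1023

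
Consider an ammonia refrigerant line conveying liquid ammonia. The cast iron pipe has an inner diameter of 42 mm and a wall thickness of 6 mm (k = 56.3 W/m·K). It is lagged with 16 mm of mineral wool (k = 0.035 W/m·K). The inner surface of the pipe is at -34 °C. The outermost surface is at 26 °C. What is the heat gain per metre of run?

Per-layer cylindrical resistances, series-summed:
R_cast iron pipe wall = ln(27/21)/(2π×56.3×1) = 7.104×10^-4 K/W
R_mineral wool = ln(43/27)/(2π×0.035×1) = 2.116 K/W
R_total = 2.117 K/W
Q = ΔT/R_total = 60/2.117

q′ ≈ 28.3 W/m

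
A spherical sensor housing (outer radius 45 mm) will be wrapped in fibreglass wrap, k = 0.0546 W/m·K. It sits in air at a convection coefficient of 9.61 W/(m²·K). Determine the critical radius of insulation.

For a sphere r_cr = 2k/h = 2×0.0546/9.61
r_cr = 11.4 mm; since the bare radius (45 mm) is above r_cr, any added insulation will reduce heat loss.

r_cr ≈ 11.4 mm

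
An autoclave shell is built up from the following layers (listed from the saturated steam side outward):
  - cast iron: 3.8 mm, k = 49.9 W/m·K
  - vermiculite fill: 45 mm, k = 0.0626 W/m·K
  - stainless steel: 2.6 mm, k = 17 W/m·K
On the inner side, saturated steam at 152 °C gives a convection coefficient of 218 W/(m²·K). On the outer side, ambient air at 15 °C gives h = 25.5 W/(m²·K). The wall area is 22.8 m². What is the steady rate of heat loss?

Treating each layer as a thermal resistance in series:
R_inner film = 1/(h_i·A) = 1/(218×22.8) = 2.012×10^-4 K/W
R_cast iron = L/(kA) = 0.0038/(49.9×22.8) = 3.34×10^-6 K/W
R_vermiculite fill = L/(kA) = 0.045/(0.0626×22.8) = 0.03153 K/W
R_stainless steel = L/(kA) = 0.0026/(17×22.8) = 6.708×10^-6 K/W
R_outer film = 1/(h_o·A) = 1/(25.5×22.8) = 0.00172 K/W
R_total = 0.03346 K/W
Q = ΔT / R_total = 137 / 0.03346

Q ≈ 4090 W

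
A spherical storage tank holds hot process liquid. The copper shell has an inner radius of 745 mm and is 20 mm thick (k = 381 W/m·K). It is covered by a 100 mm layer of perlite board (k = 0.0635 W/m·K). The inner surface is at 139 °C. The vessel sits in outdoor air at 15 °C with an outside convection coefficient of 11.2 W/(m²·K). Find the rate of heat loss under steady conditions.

Radial (spherical) resistances in series:
R_copper shell = (1/0.745 − 1/0.765)/(4π×381) = 7.33×10^-6 K/W
R_perlite board = (1/0.765 − 1/0.865)/(4π×0.0635) = 0.1894 K/W
R_outer film = 1/(h·4πr_o²) = 1/(11.2×4π×0.865²) = 0.009496 K/W
R_total = 0.1989 K/W
Q = ΔT/R_total = 124/0.1989

Q ≈ 623 W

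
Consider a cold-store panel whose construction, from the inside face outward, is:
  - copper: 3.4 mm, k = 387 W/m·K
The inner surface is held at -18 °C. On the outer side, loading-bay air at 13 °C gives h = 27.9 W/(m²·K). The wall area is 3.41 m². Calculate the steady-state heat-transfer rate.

Q ≈ 2950 W

Thermal resistances in series:
R_copper = L/(kA) = 0.0034/(387×3.41) = 2.576×10^-6 K/W
R_outer film = 1/(h_o·A) = 1/(27.9×3.41) = 0.01051 K/W
R_total = 0.01051 K/W
Q = ΔT / R_total = 31 / 0.01051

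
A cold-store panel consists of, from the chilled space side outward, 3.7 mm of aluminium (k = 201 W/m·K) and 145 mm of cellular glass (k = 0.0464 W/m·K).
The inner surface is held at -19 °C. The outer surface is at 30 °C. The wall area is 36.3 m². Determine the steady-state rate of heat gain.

Q ≈ 569 W

Model the wall as resistances in series:
R_aluminium = L/(kA) = 0.0037/(201×36.3) = 5.071×10^-7 K/W
R_cellular glass = L/(kA) = 0.145/(0.0464×36.3) = 0.08609 K/W
R_total = 0.08609 K/W
Q = ΔT / R_total = 49 / 0.08609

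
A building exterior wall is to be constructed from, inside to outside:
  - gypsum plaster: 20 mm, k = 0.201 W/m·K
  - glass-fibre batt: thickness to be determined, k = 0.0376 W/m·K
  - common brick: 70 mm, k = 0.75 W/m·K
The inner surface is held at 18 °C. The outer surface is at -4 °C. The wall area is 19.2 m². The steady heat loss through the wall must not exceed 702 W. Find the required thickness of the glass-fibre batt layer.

Model the wall as resistances in series:
R_gypsum plaster = L/(kA) = 0.02/(0.201×19.2) = 0.005182 K/W
R_common brick = L/(kA) = 0.07/(0.75×19.2) = 0.004861 K/W
Sum of the known resistances R_other = 0.01004 K/W
Required total resistance R_tot = ΔT/Q_allow = 22/702 = 0.03134 K/W
R_glass-fibre batt = R_tot − R_other = 0.0213 K/W
L = R·k·A = 0.0213×0.0376×19.2

L ≈ 15.4 mm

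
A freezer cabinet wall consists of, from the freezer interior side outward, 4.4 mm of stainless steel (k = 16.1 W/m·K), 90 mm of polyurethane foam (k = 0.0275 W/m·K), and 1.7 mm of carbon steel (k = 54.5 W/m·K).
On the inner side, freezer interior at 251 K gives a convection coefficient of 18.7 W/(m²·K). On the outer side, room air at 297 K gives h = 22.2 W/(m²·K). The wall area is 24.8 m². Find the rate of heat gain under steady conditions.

Series thermal resistances:
R_inner film = 1/(h_i·A) = 1/(18.7×24.8) = 0.002156 K/W
R_stainless steel = L/(kA) = 0.0044/(16.1×24.8) = 1.102×10^-5 K/W
R_polyurethane foam = L/(kA) = 0.09/(0.0275×24.8) = 0.132 K/W
R_carbon steel = L/(kA) = 0.0017/(54.5×24.8) = 1.258×10^-6 K/W
R_outer film = 1/(h_o·A) = 1/(22.2×24.8) = 0.001816 K/W
R_total = 0.1359 K/W
Q = ΔT / R_total = 46 / 0.1359

Q ≈ 338 W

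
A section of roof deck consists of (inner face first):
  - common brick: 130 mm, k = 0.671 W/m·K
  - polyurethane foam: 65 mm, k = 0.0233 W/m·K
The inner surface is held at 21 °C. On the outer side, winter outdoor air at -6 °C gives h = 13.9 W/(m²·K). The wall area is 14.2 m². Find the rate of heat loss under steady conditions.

Model the wall as resistances in series:
R_common brick = L/(kA) = 0.13/(0.671×14.2) = 0.01364 K/W
R_polyurethane foam = L/(kA) = 0.065/(0.0233×14.2) = 0.1965 K/W
R_outer film = 1/(h_o·A) = 1/(13.9×14.2) = 0.005066 K/W
R_total = 0.2152 K/W
Q = ΔT / R_total = 27 / 0.2152

Q ≈ 125 W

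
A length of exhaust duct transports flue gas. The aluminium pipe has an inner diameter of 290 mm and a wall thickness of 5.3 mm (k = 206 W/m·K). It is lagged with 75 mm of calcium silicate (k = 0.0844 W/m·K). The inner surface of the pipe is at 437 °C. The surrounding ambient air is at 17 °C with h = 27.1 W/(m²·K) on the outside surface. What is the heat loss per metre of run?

Treating each annulus and film as a series resistance:
R_aluminium pipe wall = ln(150.3/145)/(2π×206×1) = 2.774×10^-5 K/W
R_calcium silicate = ln(225.3/150.3)/(2π×0.0844×1) = 0.7633 K/W
R_outer film = 1/(h_o·2πr_oL) = 1/(27.1×2π×0.2253×1) = 0.02607 K/W
R_total = 0.7894 K/W
Q = ΔT/R_total = 420/0.7894

q′ ≈ 532 W/m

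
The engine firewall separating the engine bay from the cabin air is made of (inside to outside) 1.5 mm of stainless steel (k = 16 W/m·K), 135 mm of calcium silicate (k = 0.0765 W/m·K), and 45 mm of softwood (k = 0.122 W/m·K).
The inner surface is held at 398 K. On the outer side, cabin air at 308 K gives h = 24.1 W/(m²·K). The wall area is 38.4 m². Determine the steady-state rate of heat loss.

Model the wall as resistances in series:
R_stainless steel = L/(kA) = 0.0015/(16×38.4) = 2.441×10^-6 K/W
R_calcium silicate = L/(kA) = 0.135/(0.0765×38.4) = 0.04596 K/W
R_softwood = L/(kA) = 0.045/(0.122×38.4) = 0.009606 K/W
R_outer film = 1/(h_o·A) = 1/(24.1×38.4) = 0.001081 K/W
R_total = 0.05664 K/W
Q = ΔT / R_total = 90 / 0.05664

Q ≈ 1590 W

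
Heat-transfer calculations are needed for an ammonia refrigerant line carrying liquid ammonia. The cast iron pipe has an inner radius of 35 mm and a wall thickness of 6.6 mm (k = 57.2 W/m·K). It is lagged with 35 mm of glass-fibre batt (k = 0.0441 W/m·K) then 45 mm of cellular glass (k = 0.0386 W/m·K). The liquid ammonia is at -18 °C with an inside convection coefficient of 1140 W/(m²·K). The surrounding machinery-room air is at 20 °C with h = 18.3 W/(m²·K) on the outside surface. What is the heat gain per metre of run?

q′ ≈ 9.08 W/m

Radial resistances (cylindrical: R_cond = ln(r_o/r_i)/(2πkL), R_conv = 1/(h·2πrL)):
R_inner film = 1/(h_i·2πr₁L) = 1/(1140×2π×0.035×1) = 0.003989 K/W
R_cast iron pipe wall = ln(41.6/35)/(2π×57.2×1) = 4.807×10^-4 K/W
R_glass-fibre batt = ln(76.6/41.6)/(2π×0.0441×1) = 2.203 K/W
R_cellular glass = ln(121.6/76.6)/(2π×0.0386×1) = 1.905 K/W
R_outer film = 1/(h_o·2πr_oL) = 1/(18.3×2π×0.1216×1) = 0.07152 K/W
R_total = 4.185 K/W
Q = ΔT/R_total = 38/4.185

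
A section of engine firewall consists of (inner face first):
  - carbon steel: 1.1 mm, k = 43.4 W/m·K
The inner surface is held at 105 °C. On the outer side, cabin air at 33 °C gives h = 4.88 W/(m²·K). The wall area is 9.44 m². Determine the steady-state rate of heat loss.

Series thermal resistances:
R_carbon steel = L/(kA) = 0.0011/(43.4×9.44) = 2.685×10^-6 K/W
R_outer film = 1/(h_o·A) = 1/(4.88×9.44) = 0.02171 K/W
R_total = 0.02171 K/W
Q = ΔT / R_total = 72 / 0.02171

Q ≈ 3320 W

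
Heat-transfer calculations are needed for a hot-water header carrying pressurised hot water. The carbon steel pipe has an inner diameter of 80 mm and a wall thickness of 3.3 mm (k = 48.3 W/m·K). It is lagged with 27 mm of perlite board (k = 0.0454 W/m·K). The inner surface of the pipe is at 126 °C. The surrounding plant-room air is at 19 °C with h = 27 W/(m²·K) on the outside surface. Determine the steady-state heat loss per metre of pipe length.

q′ ≈ 60 W/m

Treating each annulus and film as a series resistance:
R_carbon steel pipe wall = ln(43.3/40)/(2π×48.3×1) = 2.612×10^-4 K/W
R_perlite board = ln(70.3/43.3)/(2π×0.0454×1) = 1.699 K/W
R_outer film = 1/(h_o·2πr_oL) = 1/(27×2π×0.0703×1) = 0.08385 K/W
R_total = 1.783 K/W
Q = ΔT/R_total = 107/1.783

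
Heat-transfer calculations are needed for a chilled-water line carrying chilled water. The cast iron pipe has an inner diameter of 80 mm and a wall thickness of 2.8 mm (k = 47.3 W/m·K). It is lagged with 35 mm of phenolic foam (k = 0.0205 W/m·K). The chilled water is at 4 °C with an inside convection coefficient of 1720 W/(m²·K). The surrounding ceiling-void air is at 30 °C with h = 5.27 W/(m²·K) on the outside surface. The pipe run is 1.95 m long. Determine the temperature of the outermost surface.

T ≈ 28 °C

For a radial system each layer contributes R = ln(r_out/r_in)/(2πkL); films add R = 1/(hA).
R_inner film = 1/(h_i·2πr₁L) = 1/(1720×2π×0.04×1.95) = 0.001186 K/W
R_cast iron pipe wall = ln(42.8/40)/(2π×47.3×1.95) = 1.167×10^-4 K/W
R_phenolic foam = ln(77.8/42.8)/(2π×0.0205×1.95) = 2.379 K/W
R_outer film = 1/(h_o·2πr_oL) = 1/(5.27×2π×0.0778×1.95) = 0.1991 K/W
R_total = 2.58 K/W
Q = ΔT/R_total = 26/2.58
Q = 10.1 W
T_interface = T_inner + Q·ΣR(inner→interface) = 4 + 10.1×2.381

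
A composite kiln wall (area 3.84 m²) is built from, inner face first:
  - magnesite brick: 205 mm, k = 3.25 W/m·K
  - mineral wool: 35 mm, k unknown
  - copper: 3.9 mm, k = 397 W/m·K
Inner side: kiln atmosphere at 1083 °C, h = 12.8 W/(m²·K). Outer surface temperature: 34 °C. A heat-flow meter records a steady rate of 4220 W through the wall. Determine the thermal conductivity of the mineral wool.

Thermal resistances in series:
R_inner film = 1/(h_i·A) = 1/(12.8×3.84) = 0.02035 K/W
R_magnesite brick = L/(kA) = 0.205/(3.25×3.84) = 0.01643 K/W
R_copper = L/(kA) = 0.0039/(397×3.84) = 2.558×10^-6 K/W
Sum of known resistances R_other = 0.03677 K/W
Total R = ΔT/Q = 1049/4220 = 0.2486 K/W
R_mineral wool = R_total − R_other = 0.2118 K/W
k = L/(R·A) = 0.035/(0.2118×3.84)

k ≈ 0.043 W/(m·K)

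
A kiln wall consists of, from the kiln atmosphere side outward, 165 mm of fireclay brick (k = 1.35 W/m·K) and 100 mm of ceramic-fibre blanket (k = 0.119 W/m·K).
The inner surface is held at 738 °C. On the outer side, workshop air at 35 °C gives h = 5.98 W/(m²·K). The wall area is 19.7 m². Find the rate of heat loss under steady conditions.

Q ≈ 12300 W

Treating each layer as a thermal resistance in series:
R_fireclay brick = L/(kA) = 0.165/(1.35×19.7) = 0.006204 K/W
R_ceramic-fibre blanket = L/(kA) = 0.1/(0.119×19.7) = 0.04266 K/W
R_outer film = 1/(h_o·A) = 1/(5.98×19.7) = 0.008489 K/W
R_total = 0.05735 K/W
Q = ΔT / R_total = 703 / 0.05735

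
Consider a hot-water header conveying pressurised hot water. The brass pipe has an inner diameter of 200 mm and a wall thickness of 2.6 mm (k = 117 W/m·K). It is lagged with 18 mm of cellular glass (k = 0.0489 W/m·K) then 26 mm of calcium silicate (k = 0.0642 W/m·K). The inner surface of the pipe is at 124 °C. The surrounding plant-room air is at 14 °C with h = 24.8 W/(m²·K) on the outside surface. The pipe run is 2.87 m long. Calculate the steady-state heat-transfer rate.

Q ≈ 300 W

For a radial system each layer contributes R = ln(r_out/r_in)/(2πkL); films add R = 1/(hA).
R_brass pipe wall = ln(102.6/100)/(2π×117×2.87) = 1.217×10^-5 K/W
R_cellular glass = ln(120.6/102.6)/(2π×0.0489×2.87) = 0.1833 K/W
R_calcium silicate = ln(146.6/120.6)/(2π×0.0642×2.87) = 0.1686 K/W
R_outer film = 1/(h_o·2πr_oL) = 1/(24.8×2π×0.1466×2.87) = 0.01525 K/W
R_total = 0.3672 K/W
Q = ΔT/R_total = 110/0.3672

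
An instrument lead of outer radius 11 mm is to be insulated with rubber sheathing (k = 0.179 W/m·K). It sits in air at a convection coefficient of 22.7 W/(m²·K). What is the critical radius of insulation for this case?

r_cr ≈ 7.89 mm

For a cylinder r_cr = k/h = 0.179/22.7
r_cr = 7.89 mm; since the bare radius (11 mm) is above r_cr, any added insulation will reduce heat loss.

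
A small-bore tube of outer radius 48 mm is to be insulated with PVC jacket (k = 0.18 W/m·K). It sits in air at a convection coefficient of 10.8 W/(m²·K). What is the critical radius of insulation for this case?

r_cr ≈ 16.7 mm

For a cylinder r_cr = k/h = 0.18/10.8
r_cr = 16.7 mm; since the bare radius (48 mm) is above r_cr, any added insulation will reduce heat loss.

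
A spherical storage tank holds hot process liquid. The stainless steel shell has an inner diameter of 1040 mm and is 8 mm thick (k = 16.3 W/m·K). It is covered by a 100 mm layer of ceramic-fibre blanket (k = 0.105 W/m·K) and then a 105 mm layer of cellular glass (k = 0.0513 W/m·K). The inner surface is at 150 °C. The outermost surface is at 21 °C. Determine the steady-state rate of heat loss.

Q ≈ 221 W

Radial (spherical) resistances in series:
R_stainless steel shell = (1/0.52 − 1/0.528)/(4π×16.3) = 1.423×10^-4 K/W
R_ceramic-fibre blanket = (1/0.528 − 1/0.628)/(4π×0.105) = 0.2286 K/W
R_cellular glass = (1/0.628 − 1/0.733)/(4π×0.0513) = 0.3538 K/W
R_total = 0.5825 K/W
Q = ΔT/R_total = 129/0.5825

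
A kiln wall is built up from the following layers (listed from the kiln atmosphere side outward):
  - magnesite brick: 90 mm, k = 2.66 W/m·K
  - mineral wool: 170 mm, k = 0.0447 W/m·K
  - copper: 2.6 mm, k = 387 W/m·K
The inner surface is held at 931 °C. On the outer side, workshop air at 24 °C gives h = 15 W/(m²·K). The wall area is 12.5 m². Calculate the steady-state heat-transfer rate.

Using the resistance-network approach (series):
R_magnesite brick = L/(kA) = 0.09/(2.66×12.5) = 0.002707 K/W
R_mineral wool = L/(kA) = 0.17/(0.0447×12.5) = 0.3043 K/W
R_copper = L/(kA) = 0.0026/(387×12.5) = 5.375×10^-7 K/W
R_outer film = 1/(h_o·A) = 1/(15×12.5) = 0.005333 K/W
R_total = 0.3123 K/W
Q = ΔT / R_total = 907 / 0.3123

Q ≈ 2900 W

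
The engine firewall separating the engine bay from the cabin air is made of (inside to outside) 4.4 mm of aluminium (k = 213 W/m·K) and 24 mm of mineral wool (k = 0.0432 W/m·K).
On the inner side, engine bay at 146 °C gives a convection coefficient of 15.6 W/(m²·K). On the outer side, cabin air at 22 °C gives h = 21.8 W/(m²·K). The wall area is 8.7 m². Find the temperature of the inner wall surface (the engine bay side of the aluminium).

Using the resistance-network approach (series):
R_inner film = 1/(h_i·A) = 1/(15.6×8.7) = 0.007368 K/W
R_aluminium = L/(kA) = 0.0044/(213×8.7) = 2.374×10^-6 K/W
R_mineral wool = L/(kA) = 0.024/(0.0432×8.7) = 0.06386 K/W
R_outer film = 1/(h_o·A) = 1/(21.8×8.7) = 0.005273 K/W
R_total = 0.0765 K/W;  Q = ΔT/R_total = 124/0.0765 = 1621 W
T_interface = T_inner − Q·ΣR(inner→interface) = 146 − 1620×0.007368

T ≈ 134 °C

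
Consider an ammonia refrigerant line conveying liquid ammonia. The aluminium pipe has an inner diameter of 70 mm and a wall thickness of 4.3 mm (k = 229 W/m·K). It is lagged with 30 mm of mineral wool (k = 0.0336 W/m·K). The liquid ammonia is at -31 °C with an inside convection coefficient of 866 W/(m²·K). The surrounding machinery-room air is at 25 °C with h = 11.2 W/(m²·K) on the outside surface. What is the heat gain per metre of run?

Treating each annulus and film as a series resistance:
R_inner film = 1/(h_i·2πr₁L) = 1/(866×2π×0.035×1) = 0.005251 K/W
R_aluminium pipe wall = ln(39.3/35)/(2π×229×1) = 8.053×10^-5 K/W
R_mineral wool = ln(69.3/39.3)/(2π×0.0336×1) = 2.687 K/W
R_outer film = 1/(h_o·2πr_oL) = 1/(11.2×2π×0.0693×1) = 0.2051 K/W
R_total = 2.897 K/W
Q = ΔT/R_total = 56/2.897

q′ ≈ 19.3 W/m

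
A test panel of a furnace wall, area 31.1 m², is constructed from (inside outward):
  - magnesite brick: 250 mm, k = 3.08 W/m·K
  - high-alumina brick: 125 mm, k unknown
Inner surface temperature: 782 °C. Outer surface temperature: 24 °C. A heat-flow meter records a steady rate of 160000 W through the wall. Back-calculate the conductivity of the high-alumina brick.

Treating each layer as a thermal resistance in series:
R_magnesite brick = L/(kA) = 0.25/(3.08×31.1) = 0.00261 K/W
Sum of known resistances R_other = 0.00261 K/W
Total R = ΔT/Q = 758/160000 = 0.004738 K/W
R_high-alumina brick = R_total − R_other = 0.002128 K/W
k = L/(R·A) = 0.125/(0.002128×31.1)

k ≈ 1.89 W/(m·K)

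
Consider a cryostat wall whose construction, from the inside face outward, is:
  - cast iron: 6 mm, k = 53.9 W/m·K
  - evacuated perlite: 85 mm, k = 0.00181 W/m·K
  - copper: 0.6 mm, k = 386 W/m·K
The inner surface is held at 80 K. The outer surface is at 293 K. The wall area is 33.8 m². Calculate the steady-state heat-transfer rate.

Using the resistance-network approach (series):
R_cast iron = L/(kA) = 0.006/(53.9×33.8) = 3.293×10^-6 K/W
R_evacuated perlite = L/(kA) = 0.085/(0.00181×33.8) = 1.389 K/W
R_copper = L/(kA) = 0.0006/(386×33.8) = 4.599×10^-8 K/W
R_total = 1.389 K/W
Q = ΔT / R_total = 213 / 1.389

Q ≈ 153 W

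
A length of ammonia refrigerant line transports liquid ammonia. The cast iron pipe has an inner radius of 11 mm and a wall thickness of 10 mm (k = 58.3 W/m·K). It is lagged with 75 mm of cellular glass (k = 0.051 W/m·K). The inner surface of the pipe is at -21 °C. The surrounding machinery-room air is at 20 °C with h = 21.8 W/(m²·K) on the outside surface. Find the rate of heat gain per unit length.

q′ ≈ 8.5 W/m

Radial resistances (cylindrical: R_cond = ln(r_o/r_i)/(2πkL), R_conv = 1/(h·2πrL)):
R_cast iron pipe wall = ln(21/11)/(2π×58.3×1) = 0.001765 K/W
R_cellular glass = ln(96/21)/(2π×0.051×1) = 4.743 K/W
R_outer film = 1/(h_o·2πr_oL) = 1/(21.8×2π×0.096×1) = 0.07605 K/W
R_total = 4.821 K/W
Q = ΔT/R_total = 41/4.821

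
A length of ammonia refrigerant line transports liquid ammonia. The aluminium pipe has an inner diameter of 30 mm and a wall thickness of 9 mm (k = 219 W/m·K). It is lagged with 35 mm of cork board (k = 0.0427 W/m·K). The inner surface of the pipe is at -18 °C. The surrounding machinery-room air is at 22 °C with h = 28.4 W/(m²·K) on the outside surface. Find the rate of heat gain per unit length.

q′ ≈ 11.6 W/m

Treating each annulus and film as a series resistance:
R_aluminium pipe wall = ln(24/15)/(2π×219×1) = 3.416×10^-4 K/W
R_cork board = ln(59/24)/(2π×0.0427×1) = 3.353 K/W
R_outer film = 1/(h_o·2πr_oL) = 1/(28.4×2π×0.059×1) = 0.09498 K/W
R_total = 3.448 K/W
Q = ΔT/R_total = 40/3.448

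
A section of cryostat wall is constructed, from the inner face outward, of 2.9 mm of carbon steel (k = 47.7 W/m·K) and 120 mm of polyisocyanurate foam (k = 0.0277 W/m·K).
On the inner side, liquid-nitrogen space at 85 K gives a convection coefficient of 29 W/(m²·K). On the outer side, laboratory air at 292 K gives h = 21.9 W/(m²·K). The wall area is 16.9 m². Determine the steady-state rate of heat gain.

Q ≈ 793 W

Using the resistance-network approach (series):
R_inner film = 1/(h_i·A) = 1/(29×16.9) = 0.00204 K/W
R_carbon steel = L/(kA) = 0.0029/(47.7×16.9) = 3.597×10^-6 K/W
R_polyisocyanurate foam = L/(kA) = 0.12/(0.0277×16.9) = 0.2563 K/W
R_outer film = 1/(h_o·A) = 1/(21.9×16.9) = 0.002702 K/W
R_total = 0.2611 K/W
Q = ΔT / R_total = 207 / 0.2611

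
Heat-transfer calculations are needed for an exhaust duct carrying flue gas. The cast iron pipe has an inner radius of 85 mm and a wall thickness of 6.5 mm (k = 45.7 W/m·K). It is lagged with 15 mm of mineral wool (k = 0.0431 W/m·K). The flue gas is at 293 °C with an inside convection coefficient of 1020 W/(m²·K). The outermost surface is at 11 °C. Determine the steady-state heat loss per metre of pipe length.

q′ ≈ 501 W/m

Cylindrical conduction, so R = ln(r₂/r₁)/(2πkL) per layer, in series:
R_inner film = 1/(h_i·2πr₁L) = 1/(1020×2π×0.085×1) = 0.001836 K/W
R_cast iron pipe wall = ln(91.5/85)/(2π×45.7×1) = 2.566×10^-4 K/W
R_mineral wool = ln(106.5/91.5)/(2π×0.0431×1) = 0.5606 K/W
R_total = 0.5627 K/W
Q = ΔT/R_total = 282/0.5627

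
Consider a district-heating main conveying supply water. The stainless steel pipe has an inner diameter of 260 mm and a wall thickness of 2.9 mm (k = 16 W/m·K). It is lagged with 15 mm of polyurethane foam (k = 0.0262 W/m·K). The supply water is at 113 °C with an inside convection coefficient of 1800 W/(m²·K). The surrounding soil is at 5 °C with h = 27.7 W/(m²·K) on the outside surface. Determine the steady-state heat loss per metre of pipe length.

Treating each annulus and film as a series resistance:
R_inner film = 1/(h_i·2πr₁L) = 1/(1800×2π×0.13×1) = 6.801×10^-4 K/W
R_stainless steel pipe wall = ln(132.9/130)/(2π×16×1) = 2.195×10^-4 K/W
R_polyurethane foam = ln(147.9/132.9)/(2π×0.0262×1) = 0.6496 K/W
R_outer film = 1/(h_o·2πr_oL) = 1/(27.7×2π×0.1479×1) = 0.03885 K/W
R_total = 0.6894 K/W
Q = ΔT/R_total = 108/0.6894

q′ ≈ 157 W/m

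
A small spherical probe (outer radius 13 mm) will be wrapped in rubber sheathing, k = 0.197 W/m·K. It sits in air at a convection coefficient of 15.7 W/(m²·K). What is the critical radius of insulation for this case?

For a sphere r_cr = 2k/h = 2×0.197/15.7
r_cr = 25.1 mm; since the bare radius (13 mm) is below r_cr, adding a thin layer of insulation will *increase* heat loss.

r_cr ≈ 25.1 mm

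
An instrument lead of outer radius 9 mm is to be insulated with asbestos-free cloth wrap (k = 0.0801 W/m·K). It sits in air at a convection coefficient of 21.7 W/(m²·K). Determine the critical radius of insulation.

For a cylinder r_cr = k/h = 0.0801/21.7
r_cr = 3.69 mm; since the bare radius (9 mm) is above r_cr, any added insulation will reduce heat loss.

r_cr ≈ 3.69 mm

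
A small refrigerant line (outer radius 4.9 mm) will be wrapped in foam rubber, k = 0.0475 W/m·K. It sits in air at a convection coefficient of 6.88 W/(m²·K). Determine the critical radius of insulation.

r_cr ≈ 6.9 mm

For a cylinder r_cr = k/h = 0.0475/6.88
r_cr = 6.9 mm; since the bare radius (4.9 mm) is below r_cr, adding a thin layer of insulation will *increase* heat loss.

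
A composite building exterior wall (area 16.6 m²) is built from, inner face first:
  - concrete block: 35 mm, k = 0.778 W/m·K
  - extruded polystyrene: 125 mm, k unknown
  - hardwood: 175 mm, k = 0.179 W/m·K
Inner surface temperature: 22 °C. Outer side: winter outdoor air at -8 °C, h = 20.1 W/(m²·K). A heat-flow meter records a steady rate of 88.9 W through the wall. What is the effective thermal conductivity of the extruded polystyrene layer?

Thermal resistances in series:
R_concrete block = L/(kA) = 0.035/(0.778×16.6) = 0.00271 K/W
R_hardwood = L/(kA) = 0.175/(0.179×16.6) = 0.05889 K/W
R_outer film = 1/(h_o·A) = 1/(20.1×16.6) = 0.002997 K/W
Sum of known resistances R_other = 0.0646 K/W
Total R = ΔT/Q = 30/88.9 = 0.3375 K/W
R_extruded polystyrene = R_total − R_other = 0.2729 K/W
k = L/(R·A) = 0.125/(0.2729×16.6)

k ≈ 0.0276 W/(m·K)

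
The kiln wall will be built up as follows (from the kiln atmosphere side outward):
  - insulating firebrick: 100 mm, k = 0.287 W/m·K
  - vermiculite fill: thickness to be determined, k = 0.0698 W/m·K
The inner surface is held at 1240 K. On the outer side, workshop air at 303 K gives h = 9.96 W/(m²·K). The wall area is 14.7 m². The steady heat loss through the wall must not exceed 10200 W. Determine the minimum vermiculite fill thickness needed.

Using the resistance-network approach (series):
R_insulating firebrick = L/(kA) = 0.1/(0.287×14.7) = 0.0237 K/W
R_outer film = 1/(h_o·A) = 1/(9.96×14.7) = 0.00683 K/W
Sum of the known resistances R_other = 0.03053 K/W
Required total resistance R_tot = ΔT/Q_allow = 937/10200 = 0.09186 K/W
R_vermiculite fill = R_tot − R_other = 0.06133 K/W
L = R·k·A = 0.06133×0.0698×14.7

L ≈ 62.9 mm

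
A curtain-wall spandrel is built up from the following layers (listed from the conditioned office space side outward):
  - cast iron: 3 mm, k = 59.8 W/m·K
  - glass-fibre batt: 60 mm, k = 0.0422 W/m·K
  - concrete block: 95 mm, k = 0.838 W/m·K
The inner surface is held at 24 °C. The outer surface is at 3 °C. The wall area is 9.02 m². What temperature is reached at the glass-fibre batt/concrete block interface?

Series thermal resistances:
R_cast iron = L/(kA) = 0.003/(59.8×9.02) = 5.562×10^-6 K/W
R_glass-fibre batt = L/(kA) = 0.06/(0.0422×9.02) = 0.1576 K/W
R_concrete block = L/(kA) = 0.095/(0.838×9.02) = 0.01257 K/W
R_total = 0.1702 K/W;  Q = ΔT/R_total = 21/0.1702 = 123.4 W
T_interface = T_inner − Q·ΣR(inner→interface) = 24 − 123×0.1576

T ≈ 4.55 °C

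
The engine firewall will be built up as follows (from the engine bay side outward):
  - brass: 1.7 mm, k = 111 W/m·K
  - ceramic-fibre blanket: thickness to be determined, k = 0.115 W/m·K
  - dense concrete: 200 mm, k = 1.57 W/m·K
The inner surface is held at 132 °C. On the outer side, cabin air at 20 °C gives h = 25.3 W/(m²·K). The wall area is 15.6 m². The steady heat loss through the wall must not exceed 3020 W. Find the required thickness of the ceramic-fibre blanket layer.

L ≈ 47.3 mm

Thermal resistances in series:
R_brass = L/(kA) = 0.0017/(111×15.6) = 9.818×10^-7 K/W
R_dense concrete = L/(kA) = 0.2/(1.57×15.6) = 0.008166 K/W
R_outer film = 1/(h_o·A) = 1/(25.3×15.6) = 0.002534 K/W
Sum of the known resistances R_other = 0.0107 K/W
Required total resistance R_tot = ΔT/Q_allow = 112/3020 = 0.03709 K/W
R_ceramic-fibre blanket = R_tot − R_other = 0.02639 K/W
L = R·k·A = 0.02639×0.115×15.6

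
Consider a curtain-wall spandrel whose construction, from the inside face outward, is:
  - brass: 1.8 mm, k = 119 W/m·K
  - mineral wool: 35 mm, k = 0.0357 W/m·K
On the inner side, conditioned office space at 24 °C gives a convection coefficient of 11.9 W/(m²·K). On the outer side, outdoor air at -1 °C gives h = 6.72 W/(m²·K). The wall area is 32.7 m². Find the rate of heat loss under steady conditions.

Using the resistance-network approach (series):
R_inner film = 1/(h_i·A) = 1/(11.9×32.7) = 0.00257 K/W
R_brass = L/(kA) = 0.0018/(119×32.7) = 4.626×10^-7 K/W
R_mineral wool = L/(kA) = 0.035/(0.0357×32.7) = 0.02998 K/W
R_outer film = 1/(h_o·A) = 1/(6.72×32.7) = 0.004551 K/W
R_total = 0.0371 K/W
Q = ΔT / R_total = 25 / 0.0371

Q ≈ 674 W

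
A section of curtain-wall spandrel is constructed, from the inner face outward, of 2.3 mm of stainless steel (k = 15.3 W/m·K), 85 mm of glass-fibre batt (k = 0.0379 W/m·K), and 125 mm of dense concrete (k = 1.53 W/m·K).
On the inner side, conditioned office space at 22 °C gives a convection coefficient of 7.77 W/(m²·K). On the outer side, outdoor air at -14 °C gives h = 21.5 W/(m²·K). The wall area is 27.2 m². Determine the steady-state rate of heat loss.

Q ≈ 392 W

Series thermal resistances:
R_inner film = 1/(h_i·A) = 1/(7.77×27.2) = 0.004732 K/W
R_stainless steel = L/(kA) = 0.0023/(15.3×27.2) = 5.527×10^-6 K/W
R_glass-fibre batt = L/(kA) = 0.085/(0.0379×27.2) = 0.08245 K/W
R_dense concrete = L/(kA) = 0.125/(1.53×27.2) = 0.003004 K/W
R_outer film = 1/(h_o·A) = 1/(21.5×27.2) = 0.00171 K/W
R_total = 0.0919 K/W
Q = ΔT / R_total = 36 / 0.0919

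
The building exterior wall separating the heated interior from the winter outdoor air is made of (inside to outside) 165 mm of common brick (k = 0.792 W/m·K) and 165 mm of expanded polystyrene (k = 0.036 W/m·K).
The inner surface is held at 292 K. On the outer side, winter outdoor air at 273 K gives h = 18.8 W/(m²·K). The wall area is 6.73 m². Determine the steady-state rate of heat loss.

Q ≈ 26.4 W

Treating each layer as a thermal resistance in series:
R_common brick = L/(kA) = 0.165/(0.792×6.73) = 0.03096 K/W
R_expanded polystyrene = L/(kA) = 0.165/(0.036×6.73) = 0.681 K/W
R_outer film = 1/(h_o·A) = 1/(18.8×6.73) = 0.007904 K/W
R_total = 0.7199 K/W
Q = ΔT / R_total = 19 / 0.7199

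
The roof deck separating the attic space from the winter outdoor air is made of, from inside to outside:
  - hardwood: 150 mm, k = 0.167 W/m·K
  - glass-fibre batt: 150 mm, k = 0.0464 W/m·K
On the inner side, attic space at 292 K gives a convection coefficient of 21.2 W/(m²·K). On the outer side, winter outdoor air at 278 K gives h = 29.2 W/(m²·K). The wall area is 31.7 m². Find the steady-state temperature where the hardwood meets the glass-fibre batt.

T ≈ 289 K

Series thermal resistances:
R_inner film = 1/(h_i·A) = 1/(21.2×31.7) = 0.001488 K/W
R_hardwood = L/(kA) = 0.15/(0.167×31.7) = 0.02833 K/W
R_glass-fibre batt = L/(kA) = 0.15/(0.0464×31.7) = 0.102 K/W
R_outer film = 1/(h_o·A) = 1/(29.2×31.7) = 0.00108 K/W
R_total = 0.1329 K/W;  Q = ΔT/R_total = 14/0.1329 = 105.4 W
T_interface = T_inner − Q·ΣR(inner→interface) = 292 − 105×0.02982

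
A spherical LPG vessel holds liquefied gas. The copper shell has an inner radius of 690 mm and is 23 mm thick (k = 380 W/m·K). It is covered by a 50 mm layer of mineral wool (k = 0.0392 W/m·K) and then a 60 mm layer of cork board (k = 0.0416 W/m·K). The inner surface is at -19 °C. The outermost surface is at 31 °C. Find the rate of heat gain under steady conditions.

For a spherical shell R = (1/r₁ − 1/r₂)/(4πk); film R = 1/(h·4πr²). In series:
R_copper shell = (1/0.69 − 1/0.713)/(4π×380) = 9.79×10^-6 K/W
R_mineral wool = (1/0.713 − 1/0.763)/(4π×0.0392) = 0.1866 K/W
R_cork board = (1/0.763 − 1/0.823)/(4π×0.0416) = 0.1828 K/W
R_total = 0.3694 K/W
Q = ΔT/R_total = 50/0.3694

Q ≈ 135 W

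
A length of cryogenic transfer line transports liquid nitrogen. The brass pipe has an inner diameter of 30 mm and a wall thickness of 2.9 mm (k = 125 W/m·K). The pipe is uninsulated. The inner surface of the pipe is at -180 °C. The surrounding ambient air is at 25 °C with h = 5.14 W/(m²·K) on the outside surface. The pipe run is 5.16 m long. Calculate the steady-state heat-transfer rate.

Q ≈ 611 W

Cylindrical conduction, so R = ln(r₂/r₁)/(2πkL) per layer, in series:
R_brass pipe wall = ln(17.9/15)/(2π×125×5.16) = 4.361×10^-5 K/W
R_outer film = 1/(h_o·2πr_oL) = 1/(5.14×2π×0.0179×5.16) = 0.3352 K/W
R_total = 0.3353 K/W
Q = ΔT/R_total = 205/0.3353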